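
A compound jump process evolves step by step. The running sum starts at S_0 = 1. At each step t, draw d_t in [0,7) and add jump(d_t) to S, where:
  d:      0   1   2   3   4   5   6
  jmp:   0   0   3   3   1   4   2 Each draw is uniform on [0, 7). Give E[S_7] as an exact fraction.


14

Outcome values over d=0..6: [0, 0, 3, 3, 1, 4, 2]
Σy = 13, Σy² = 39, M = 7
μ = 13/7 = 13/7,  σ² = 39/7 − (13/7)² = 104/49
E[S_7] = 1 + 7·(13/7) = 14


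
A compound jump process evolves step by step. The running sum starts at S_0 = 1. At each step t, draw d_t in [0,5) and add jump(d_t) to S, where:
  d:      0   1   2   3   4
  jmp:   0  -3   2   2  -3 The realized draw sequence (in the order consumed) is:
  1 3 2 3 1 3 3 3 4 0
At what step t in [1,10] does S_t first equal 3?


t=0: S=1, d=1, jump=-3, S_1=-2
t=1: S=-2, d=3, jump=2, S_2=0
t=2: S=0, d=2, jump=2, S_3=2
t=3: S=2, d=3, jump=2, S_4=4
t=4: S=4, d=1, jump=-3, S_5=1
t=5: S=1, d=3, jump=2, S_6=3
t=6: S=3, d=3, jump=2, S_7=5
t=7: S=5, d=3, jump=2, S_8=7
t=8: S=7, d=4, jump=-3, S_9=4
t=9: S=4, d=0, jump=0, S_10=4

6


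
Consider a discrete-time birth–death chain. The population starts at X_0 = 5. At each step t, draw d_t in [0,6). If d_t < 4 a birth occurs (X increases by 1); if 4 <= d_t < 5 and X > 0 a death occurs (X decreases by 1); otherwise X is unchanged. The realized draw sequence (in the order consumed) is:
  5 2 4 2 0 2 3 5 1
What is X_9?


t=0: X=5, d=5 → hold, X_1=5
t=1: X=5, d=2 → birth, X_2=6
t=2: X=6, d=4 → death, X_3=5
t=3: X=5, d=2 → birth, X_4=6
t=4: X=6, d=0 → birth, X_5=7
t=5: X=7, d=2 → birth, X_6=8
t=6: X=8, d=3 → birth, X_7=9
t=7: X=9, d=5 → hold, X_8=9
t=8: X=9, d=1 → birth, X_9=10

10


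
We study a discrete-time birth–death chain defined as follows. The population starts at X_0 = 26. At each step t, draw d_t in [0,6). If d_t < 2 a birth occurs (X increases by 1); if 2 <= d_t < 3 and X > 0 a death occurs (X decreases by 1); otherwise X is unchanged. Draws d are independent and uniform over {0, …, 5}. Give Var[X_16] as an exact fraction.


X can drop by at most 1 per step and X_0 = 26 > T = 16, so X_t >= 26 − t >= 10 > 0 for every t <= 16: the floor at 0 (the 'and X > 0' condition) never binds. Hence X_16 = X_0 + Σ_{t<16} Y_t with i.i.d. increments Y_t = y(d_t) ∈ {+1, −1, 0}.
Outcome values over d=0..5: [1, 1, -1, 0, 0, 0]
Σy = 1, Σy² = 3, M = 6
μ = 1/6 = 1/6,  σ² = 3/6 − (1/6)² = 17/36
Independent increments: Var[X_16] = 16·σ² = 16·(17/36) = 68/9

68/9


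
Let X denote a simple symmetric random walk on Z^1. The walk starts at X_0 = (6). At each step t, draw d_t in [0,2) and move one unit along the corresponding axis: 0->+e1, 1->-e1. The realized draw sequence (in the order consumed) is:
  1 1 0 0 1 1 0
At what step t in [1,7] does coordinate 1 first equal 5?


t=0: X=(6), d=1 → -e1, X_1=(5)
t=1: X=(5), d=1 → -e1, X_2=(4)
t=2: X=(4), d=0 → +e1, X_3=(5)
t=3: X=(5), d=0 → +e1, X_4=(6)
t=4: X=(6), d=1 → -e1, X_5=(5)
t=5: X=(5), d=1 → -e1, X_6=(4)
t=6: X=(4), d=0 → +e1, X_7=(5)

1


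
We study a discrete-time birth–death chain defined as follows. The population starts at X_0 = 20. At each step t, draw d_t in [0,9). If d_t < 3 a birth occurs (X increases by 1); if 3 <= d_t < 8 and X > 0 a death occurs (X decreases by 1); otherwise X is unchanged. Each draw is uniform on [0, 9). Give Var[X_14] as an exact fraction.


X can drop by at most 1 per step and X_0 = 20 > T = 14, so X_t >= 20 − t >= 6 > 0 for every t <= 14: the floor at 0 (the 'and X > 0' condition) never binds. Hence X_14 = X_0 + Σ_{t<14} Y_t with i.i.d. increments Y_t = y(d_t) ∈ {+1, −1, 0}.
Outcome values over d=0..8: [1, 1, 1, -1, -1, -1, -1, -1, 0]
Σy = -2, Σy² = 8, M = 9
μ = -2/9 = -2/9,  σ² = 8/9 − (-2/9)² = 68/81
Independent increments: Var[X_14] = 14·σ² = 14·(68/81) = 952/81

952/81


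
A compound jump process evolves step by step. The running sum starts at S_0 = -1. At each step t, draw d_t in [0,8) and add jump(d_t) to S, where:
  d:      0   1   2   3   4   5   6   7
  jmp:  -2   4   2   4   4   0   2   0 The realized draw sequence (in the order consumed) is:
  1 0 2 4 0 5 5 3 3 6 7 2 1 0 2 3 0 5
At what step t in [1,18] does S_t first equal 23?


t=0: S=-1, d=1, jump=4, S_1=3
t=1: S=3, d=0, jump=-2, S_2=1
t=2: S=1, d=2, jump=2, S_3=3
t=3: S=3, d=4, jump=4, S_4=7
t=4: S=7, d=0, jump=-2, S_5=5
t=5: S=5, d=5, jump=0, S_6=5
t=6: S=5, d=5, jump=0, S_7=5
t=7: S=5, d=3, jump=4, S_8=9
t=8: S=9, d=3, jump=4, S_9=13
t=9: S=13, d=6, jump=2, S_10=15
t=10: S=15, d=7, jump=0, S_11=15
t=11: S=15, d=2, jump=2, S_12=17
t=12: S=17, d=1, jump=4, S_13=21
t=13: S=21, d=0, jump=-2, S_14=19
t=14: S=19, d=2, jump=2, S_15=21
t=15: S=21, d=3, jump=4, S_16=25
t=16: S=25, d=0, jump=-2, S_17=23
t=17: S=23, d=5, jump=0, S_18=23

17


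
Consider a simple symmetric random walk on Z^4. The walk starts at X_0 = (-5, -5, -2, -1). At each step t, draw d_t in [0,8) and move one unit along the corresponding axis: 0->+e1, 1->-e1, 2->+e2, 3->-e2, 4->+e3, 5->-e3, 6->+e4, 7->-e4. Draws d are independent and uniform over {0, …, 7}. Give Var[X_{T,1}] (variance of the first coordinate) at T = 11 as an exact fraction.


11/4

Outcome values over d=0..7: [1, -1, 0, 0, 0, 0, 0, 0]
Σy = 0, Σy² = 2, M = 8
μ = 0/8 = 0,  σ² = 2/8 − (0)² = 1/4
Independent increments: Var[X_11] = 11·σ² = 11·(1/4) = 11/4


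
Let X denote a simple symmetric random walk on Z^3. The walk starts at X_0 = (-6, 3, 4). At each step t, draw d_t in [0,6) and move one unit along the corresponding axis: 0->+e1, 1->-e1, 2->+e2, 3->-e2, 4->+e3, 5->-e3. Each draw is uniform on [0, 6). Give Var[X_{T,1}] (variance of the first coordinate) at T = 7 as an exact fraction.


Outcome values over d=0..5: [1, -1, 0, 0, 0, 0]
Σy = 0, Σy² = 2, M = 6
μ = 0/6 = 0,  σ² = 2/6 − (0)² = 1/3
Independent increments: Var[X_7] = 7·σ² = 7·(1/3) = 7/3

7/3


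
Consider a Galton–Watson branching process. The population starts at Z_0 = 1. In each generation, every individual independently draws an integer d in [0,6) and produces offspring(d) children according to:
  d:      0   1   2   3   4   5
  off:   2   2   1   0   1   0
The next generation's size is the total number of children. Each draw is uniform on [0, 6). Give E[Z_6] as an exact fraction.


1

Outcome values over d=0..5: [2, 2, 1, 0, 1, 0]
Σy = 6, Σy² = 10, M = 6
μ = 6/6 = 1,  σ² = 10/6 − (1)² = 2/3
E[Z_0] = 1
E[Z_1] = 1·E[Z_0] = 1
E[Z_2] = 1·E[Z_1] = 1
E[Z_3] = 1·E[Z_2] = 1
E[Z_4] = 1·E[Z_3] = 1
E[Z_5] = 1·E[Z_4] = 1
E[Z_6] = 1·E[Z_5] = 1


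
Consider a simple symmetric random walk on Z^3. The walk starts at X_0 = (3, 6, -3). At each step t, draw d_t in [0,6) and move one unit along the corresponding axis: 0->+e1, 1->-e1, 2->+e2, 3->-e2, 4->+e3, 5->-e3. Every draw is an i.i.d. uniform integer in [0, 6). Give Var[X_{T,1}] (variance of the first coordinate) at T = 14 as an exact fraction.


14/3

Outcome values over d=0..5: [1, -1, 0, 0, 0, 0]
Σy = 0, Σy² = 2, M = 6
μ = 0/6 = 0,  σ² = 2/6 − (0)² = 1/3
Independent increments: Var[X_14] = 14·σ² = 14·(1/3) = 14/3


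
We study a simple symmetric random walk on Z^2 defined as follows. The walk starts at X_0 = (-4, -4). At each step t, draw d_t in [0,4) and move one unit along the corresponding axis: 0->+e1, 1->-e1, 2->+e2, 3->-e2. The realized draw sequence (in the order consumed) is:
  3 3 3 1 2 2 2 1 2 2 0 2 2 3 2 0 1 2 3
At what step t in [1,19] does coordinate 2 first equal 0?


13

t=0: X=(-4, -4), d=3 → -e2, X_1=(-4, -5)
t=1: X=(-4, -5), d=3 → -e2, X_2=(-4, -6)
t=2: X=(-4, -6), d=3 → -e2, X_3=(-4, -7)
t=3: X=(-4, -7), d=1 → -e1, X_4=(-5, -7)
t=4: X=(-5, -7), d=2 → +e2, X_5=(-5, -6)
t=5: X=(-5, -6), d=2 → +e2, X_6=(-5, -5)
t=6: X=(-5, -5), d=2 → +e2, X_7=(-5, -4)
t=7: X=(-5, -4), d=1 → -e1, X_8=(-6, -4)
t=8: X=(-6, -4), d=2 → +e2, X_9=(-6, -3)
t=9: X=(-6, -3), d=2 → +e2, X_10=(-6, -2)
t=10: X=(-6, -2), d=0 → +e1, X_11=(-5, -2)
t=11: X=(-5, -2), d=2 → +e2, X_12=(-5, -1)
t=12: X=(-5, -1), d=2 → +e2, X_13=(-5, 0)
t=13: X=(-5, 0), d=3 → -e2, X_14=(-5, -1)
t=14: X=(-5, -1), d=2 → +e2, X_15=(-5, 0)
t=15: X=(-5, 0), d=0 → +e1, X_16=(-4, 0)
t=16: X=(-4, 0), d=1 → -e1, X_17=(-5, 0)
t=17: X=(-5, 0), d=2 → +e2, X_18=(-5, 1)
t=18: X=(-5, 1), d=3 → -e2, X_19=(-5, 0)


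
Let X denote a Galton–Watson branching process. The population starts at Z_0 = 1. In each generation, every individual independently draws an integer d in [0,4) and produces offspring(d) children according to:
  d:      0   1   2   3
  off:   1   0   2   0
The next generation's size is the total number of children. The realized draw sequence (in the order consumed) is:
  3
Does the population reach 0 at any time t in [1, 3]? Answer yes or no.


yes

gen 0: Z_0=1, draws=[3], offspring=[0], Z_1=0
gen 1: Z_1=0, draws=[], offspring=[], Z_2=0
gen 2: Z_2=0, draws=[], offspring=[], Z_3=0


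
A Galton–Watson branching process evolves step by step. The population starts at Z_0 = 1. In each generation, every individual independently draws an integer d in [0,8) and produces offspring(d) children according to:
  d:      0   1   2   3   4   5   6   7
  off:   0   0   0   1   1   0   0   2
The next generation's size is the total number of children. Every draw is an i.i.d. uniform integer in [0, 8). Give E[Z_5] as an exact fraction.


Outcome values over d=0..7: [0, 0, 0, 1, 1, 0, 0, 2]
Σy = 4, Σy² = 6, M = 8
μ = 4/8 = 1/2,  σ² = 6/8 − (1/2)² = 1/2
E[Z_0] = 1
E[Z_1] = 1/2·E[Z_0] = 1/2
E[Z_2] = 1/2·E[Z_1] = 1/4
E[Z_3] = 1/2·E[Z_2] = 1/8
E[Z_4] = 1/2·E[Z_3] = 1/16
E[Z_5] = 1/2·E[Z_4] = 1/32

1/32


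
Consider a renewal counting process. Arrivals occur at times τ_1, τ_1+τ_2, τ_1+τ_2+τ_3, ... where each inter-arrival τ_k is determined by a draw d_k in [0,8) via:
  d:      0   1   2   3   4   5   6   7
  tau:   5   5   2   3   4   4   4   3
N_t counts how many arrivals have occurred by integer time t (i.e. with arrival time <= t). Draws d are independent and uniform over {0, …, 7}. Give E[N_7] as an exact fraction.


Inter-arrival values over d=0..7: [5, 5, 2, 3, 4, 4, 4, 3]
Each d has probability 1/8, so the pmf of τ is: f(2) = 1/8, f(3) = 1/4, f(4) = 3/8, f(5) = 1/4
Renewal equation for m(n) = E[N_n]: condition on τ_1 = k (if k <= n, one arrival plus a fresh copy on the remaining n−k steps): m(n) = F(n) + Σ_{k<=n} f(k)·m(n−k), where F(n) = P(τ <= n) and m(0) = 0
m(1) = F(1) = 0
m(2) = F(2) = 1/8
m(3) = F(3) = 3/8
m(4) = F(4) + f(2)·m(2) = 3/4 + 1/8·1/8 = 49/64
m(5) = F(5) + f(2)·m(3) + f(3)·m(2) = 1 + 1/8·3/8 + 1/4·1/8 = 69/64
m(6) = F(6) + f(2)·m(4) + f(3)·m(3) + f(4)·m(2) = 1 + 1/8·49/64 + 1/4·3/8 + 3/8·1/8 = 633/512
m(7) = F(7) + f(2)·m(5) + f(3)·m(4) + f(4)·m(3) + f(5)·m(2) = 1 + 1/8·69/64 + 1/4·49/64 + 3/8·3/8 + 1/4·1/8 = 767/512
E[N_7] = m(7) = 767/512

767/512


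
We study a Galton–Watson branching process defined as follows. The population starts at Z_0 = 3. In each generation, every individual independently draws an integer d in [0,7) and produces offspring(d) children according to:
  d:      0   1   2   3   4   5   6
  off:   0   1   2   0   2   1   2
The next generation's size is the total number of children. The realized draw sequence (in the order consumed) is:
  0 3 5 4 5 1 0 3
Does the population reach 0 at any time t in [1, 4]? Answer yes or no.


yes

gen 0: Z_0=3, draws=[0, 3, 5], offspring=[0, 0, 1], Z_1=1
gen 1: Z_1=1, draws=[4], offspring=[2], Z_2=2
gen 2: Z_2=2, draws=[5, 1], offspring=[1, 1], Z_3=2
gen 3: Z_3=2, draws=[0, 3], offspring=[0, 0], Z_4=0


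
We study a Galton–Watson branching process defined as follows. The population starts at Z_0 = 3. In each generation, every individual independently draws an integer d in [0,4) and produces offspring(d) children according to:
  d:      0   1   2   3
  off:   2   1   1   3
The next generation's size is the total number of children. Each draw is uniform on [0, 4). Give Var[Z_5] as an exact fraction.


Outcome values over d=0..3: [2, 1, 1, 3]
Σy = 7, Σy² = 15, M = 4
μ = 7/4 = 7/4,  σ² = 15/4 − (7/4)² = 11/16
V_0 = 0, E_0 = 3
V_1 = 11/16·E_0 + (7/4)²·V_0 = 33/16;  E_1 = 21/4
V_2 = 11/16·E_1 + (7/4)²·V_1 = 2541/256;  E_2 = 147/16
V_3 = 11/16·E_2 + (7/4)²·V_2 = 150381/4096;  E_3 = 1029/64
V_4 = 11/16·E_3 + (7/4)²·V_3 = 8093085/65536;  E_4 = 7203/256
V_5 = 11/16·E_4 + (7/4)²·V_4 = 416844813/1048576;  E_5 = 50421/1024

416844813/1048576


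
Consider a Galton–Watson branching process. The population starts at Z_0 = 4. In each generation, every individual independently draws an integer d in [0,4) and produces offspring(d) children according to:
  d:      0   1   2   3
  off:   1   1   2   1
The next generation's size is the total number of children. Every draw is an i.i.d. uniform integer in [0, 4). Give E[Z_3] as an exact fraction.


Outcome values over d=0..3: [1, 1, 2, 1]
Σy = 5, Σy² = 7, M = 4
μ = 5/4 = 5/4,  σ² = 7/4 − (5/4)² = 3/16
E[Z_0] = 4
E[Z_1] = 5/4·E[Z_0] = 5
E[Z_2] = 5/4·E[Z_1] = 25/4
E[Z_3] = 5/4·E[Z_2] = 125/16

125/16


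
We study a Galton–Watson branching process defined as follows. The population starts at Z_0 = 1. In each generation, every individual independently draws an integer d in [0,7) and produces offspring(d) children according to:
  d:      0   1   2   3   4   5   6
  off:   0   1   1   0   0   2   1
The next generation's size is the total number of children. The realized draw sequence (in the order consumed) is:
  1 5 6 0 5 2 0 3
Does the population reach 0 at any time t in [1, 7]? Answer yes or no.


gen 0: Z_0=1, draws=[1], offspring=[1], Z_1=1
gen 1: Z_1=1, draws=[5], offspring=[2], Z_2=2
gen 2: Z_2=2, draws=[6, 0], offspring=[1, 0], Z_3=1
gen 3: Z_3=1, draws=[5], offspring=[2], Z_4=2
gen 4: Z_4=2, draws=[2, 0], offspring=[1, 0], Z_5=1
gen 5: Z_5=1, draws=[3], offspring=[0], Z_6=0
gen 6: Z_6=0, draws=[], offspring=[], Z_7=0

yes


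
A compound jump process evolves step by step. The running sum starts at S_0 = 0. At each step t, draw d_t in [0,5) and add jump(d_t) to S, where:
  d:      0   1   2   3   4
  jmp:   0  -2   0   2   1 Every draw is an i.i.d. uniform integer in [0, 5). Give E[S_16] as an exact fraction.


16/5

Outcome values over d=0..4: [0, -2, 0, 2, 1]
Σy = 1, Σy² = 9, M = 5
μ = 1/5 = 1/5,  σ² = 9/5 − (1/5)² = 44/25
E[S_16] = 0 + 16·(1/5) = 16/5


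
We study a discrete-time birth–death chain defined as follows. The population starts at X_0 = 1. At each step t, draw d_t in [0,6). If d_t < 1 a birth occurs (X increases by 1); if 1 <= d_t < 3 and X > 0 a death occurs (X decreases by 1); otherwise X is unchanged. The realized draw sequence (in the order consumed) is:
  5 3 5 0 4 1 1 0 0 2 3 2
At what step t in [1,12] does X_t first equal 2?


t=0: X=1, d=5 → hold, X_1=1
t=1: X=1, d=3 → hold, X_2=1
t=2: X=1, d=5 → hold, X_3=1
t=3: X=1, d=0 → birth, X_4=2
t=4: X=2, d=4 → hold, X_5=2
t=5: X=2, d=1 → death, X_6=1
t=6: X=1, d=1 → death, X_7=0
t=7: X=0, d=0 → birth, X_8=1
t=8: X=1, d=0 → birth, X_9=2
t=9: X=2, d=2 → death, X_10=1
t=10: X=1, d=3 → hold, X_11=1
t=11: X=1, d=2 → death, X_12=0

4


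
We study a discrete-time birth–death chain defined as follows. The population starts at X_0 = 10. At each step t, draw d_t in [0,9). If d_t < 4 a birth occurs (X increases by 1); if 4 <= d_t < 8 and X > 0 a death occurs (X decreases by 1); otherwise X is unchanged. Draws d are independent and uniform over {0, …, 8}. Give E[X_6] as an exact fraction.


X can drop by at most 1 per step and X_0 = 10 > T = 6, so X_t >= 10 − t >= 4 > 0 for every t <= 6: the floor at 0 (the 'and X > 0' condition) never binds. Hence X_6 = X_0 + Σ_{t<6} Y_t with i.i.d. increments Y_t = y(d_t) ∈ {+1, −1, 0}.
Outcome values over d=0..8: [1, 1, 1, 1, -1, -1, -1, -1, 0]
Σy = 0, Σy² = 8, M = 9
μ = 0/9 = 0,  σ² = 8/9 − (0)² = 8/9
E[X_6] = 10 + 6·(0) = 10

10


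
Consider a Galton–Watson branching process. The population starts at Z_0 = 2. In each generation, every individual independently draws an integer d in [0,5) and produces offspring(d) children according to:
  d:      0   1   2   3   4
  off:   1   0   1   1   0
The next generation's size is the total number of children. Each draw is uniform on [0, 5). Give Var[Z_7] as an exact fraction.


332152812/6103515625

Outcome values over d=0..4: [1, 0, 1, 1, 0]
Σy = 3, Σy² = 3, M = 5
μ = 3/5 = 3/5,  σ² = 3/5 − (3/5)² = 6/25
V_0 = 0, E_0 = 2
V_1 = 6/25·E_0 + (3/5)²·V_0 = 12/25;  E_1 = 6/5
V_2 = 6/25·E_1 + (3/5)²·V_1 = 288/625;  E_2 = 18/25
V_3 = 6/25·E_2 + (3/5)²·V_2 = 5292/15625;  E_3 = 54/125
V_4 = 6/25·E_3 + (3/5)²·V_3 = 88128/390625;  E_4 = 162/625
V_5 = 6/25·E_4 + (3/5)²·V_4 = 1400652/9765625;  E_5 = 486/3125
V_6 = 6/25·E_5 + (3/5)²·V_5 = 21718368/244140625;  E_6 = 1458/15625
V_7 = 6/25·E_6 + (3/5)²·V_6 = 332152812/6103515625;  E_7 = 4374/78125


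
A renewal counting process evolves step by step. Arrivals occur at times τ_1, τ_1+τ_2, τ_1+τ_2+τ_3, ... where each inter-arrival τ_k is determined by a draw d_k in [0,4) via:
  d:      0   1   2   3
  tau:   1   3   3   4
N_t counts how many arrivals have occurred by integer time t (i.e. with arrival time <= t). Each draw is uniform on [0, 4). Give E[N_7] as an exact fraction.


38389/16384

Inter-arrival values over d=0..3: [1, 3, 3, 4]
Each d has probability 1/4, so the pmf of τ is: f(1) = 1/4, f(3) = 1/2, f(4) = 1/4
Renewal equation for m(n) = E[N_n]: condition on τ_1 = k (if k <= n, one arrival plus a fresh copy on the remaining n−k steps): m(n) = F(n) + Σ_{k<=n} f(k)·m(n−k), where F(n) = P(τ <= n) and m(0) = 0
m(1) = F(1) = 1/4
m(2) = F(2) + f(1)·m(1) = 1/4 + 1/4·1/4 = 5/16
m(3) = F(3) + f(1)·m(2) = 3/4 + 1/4·5/16 = 53/64
m(4) = F(4) + f(1)·m(3) + f(3)·m(1) = 1 + 1/4·53/64 + 1/2·1/4 = 341/256
m(5) = F(5) + f(1)·m(4) + f(3)·m(2) + f(4)·m(1) = 1 + 1/4·341/256 + 1/2·5/16 + 1/4·1/4 = 1589/1024
m(6) = F(6) + f(1)·m(5) + f(3)·m(3) + f(4)·m(2) = 1 + 1/4·1589/1024 + 1/2·53/64 + 1/4·5/16 = 7701/4096
m(7) = F(7) + f(1)·m(6) + f(3)·m(4) + f(4)·m(3) = 1 + 1/4·7701/4096 + 1/2·341/256 + 1/4·53/64 = 38389/16384
E[N_7] = m(7) = 38389/16384


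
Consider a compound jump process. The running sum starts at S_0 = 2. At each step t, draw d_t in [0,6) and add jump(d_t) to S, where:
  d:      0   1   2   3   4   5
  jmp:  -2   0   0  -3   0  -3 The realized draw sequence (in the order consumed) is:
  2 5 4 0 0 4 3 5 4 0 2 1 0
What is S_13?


t=0: S=2, d=2, jump=0, S_1=2
t=1: S=2, d=5, jump=-3, S_2=-1
t=2: S=-1, d=4, jump=0, S_3=-1
t=3: S=-1, d=0, jump=-2, S_4=-3
t=4: S=-3, d=0, jump=-2, S_5=-5
t=5: S=-5, d=4, jump=0, S_6=-5
t=6: S=-5, d=3, jump=-3, S_7=-8
t=7: S=-8, d=5, jump=-3, S_8=-11
t=8: S=-11, d=4, jump=0, S_9=-11
t=9: S=-11, d=0, jump=-2, S_10=-13
t=10: S=-13, d=2, jump=0, S_11=-13
t=11: S=-13, d=1, jump=0, S_12=-13
t=12: S=-13, d=0, jump=-2, S_13=-15

-15


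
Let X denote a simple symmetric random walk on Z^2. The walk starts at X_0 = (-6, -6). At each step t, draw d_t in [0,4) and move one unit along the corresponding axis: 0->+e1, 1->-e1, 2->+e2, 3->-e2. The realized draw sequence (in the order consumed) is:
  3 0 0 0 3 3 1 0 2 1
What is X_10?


(-4, -8)

t=0: X=(-6, -6), d=3 → -e2, X_1=(-6, -7)
t=1: X=(-6, -7), d=0 → +e1, X_2=(-5, -7)
t=2: X=(-5, -7), d=0 → +e1, X_3=(-4, -7)
t=3: X=(-4, -7), d=0 → +e1, X_4=(-3, -7)
t=4: X=(-3, -7), d=3 → -e2, X_5=(-3, -8)
t=5: X=(-3, -8), d=3 → -e2, X_6=(-3, -9)
t=6: X=(-3, -9), d=1 → -e1, X_7=(-4, -9)
t=7: X=(-4, -9), d=0 → +e1, X_8=(-3, -9)
t=8: X=(-3, -9), d=2 → +e2, X_9=(-3, -8)
t=9: X=(-3, -8), d=1 → -e1, X_10=(-4, -8)


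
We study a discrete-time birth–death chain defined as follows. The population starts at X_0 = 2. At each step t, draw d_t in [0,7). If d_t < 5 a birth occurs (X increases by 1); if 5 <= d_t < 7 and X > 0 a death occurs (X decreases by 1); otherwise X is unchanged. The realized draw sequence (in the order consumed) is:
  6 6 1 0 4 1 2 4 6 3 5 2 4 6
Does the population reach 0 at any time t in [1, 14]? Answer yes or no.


yes

t=0: X=2, d=6 → death, X_1=1
t=1: X=1, d=6 → death, X_2=0
t=2: X=0, d=1 → birth, X_3=1
t=3: X=1, d=0 → birth, X_4=2
t=4: X=2, d=4 → birth, X_5=3
t=5: X=3, d=1 → birth, X_6=4
t=6: X=4, d=2 → birth, X_7=5
t=7: X=5, d=4 → birth, X_8=6
t=8: X=6, d=6 → death, X_9=5
t=9: X=5, d=3 → birth, X_10=6
t=10: X=6, d=5 → death, X_11=5
t=11: X=5, d=2 → birth, X_12=6
t=12: X=6, d=4 → birth, X_13=7
t=13: X=7, d=6 → death, X_14=6


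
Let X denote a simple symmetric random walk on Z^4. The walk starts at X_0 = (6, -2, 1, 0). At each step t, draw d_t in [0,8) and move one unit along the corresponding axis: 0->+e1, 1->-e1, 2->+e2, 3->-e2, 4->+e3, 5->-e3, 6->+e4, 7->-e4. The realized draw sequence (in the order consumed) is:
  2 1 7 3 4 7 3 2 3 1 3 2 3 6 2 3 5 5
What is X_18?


t=0: X=(6, -2, 1, 0), d=2 → +e2, X_1=(6, -1, 1, 0)
t=1: X=(6, -1, 1, 0), d=1 → -e1, X_2=(5, -1, 1, 0)
t=2: X=(5, -1, 1, 0), d=7 → -e4, X_3=(5, -1, 1, -1)
t=3: X=(5, -1, 1, -1), d=3 → -e2, X_4=(5, -2, 1, -1)
t=4: X=(5, -2, 1, -1), d=4 → +e3, X_5=(5, -2, 2, -1)
t=5: X=(5, -2, 2, -1), d=7 → -e4, X_6=(5, -2, 2, -2)
t=6: X=(5, -2, 2, -2), d=3 → -e2, X_7=(5, -3, 2, -2)
t=7: X=(5, -3, 2, -2), d=2 → +e2, X_8=(5, -2, 2, -2)
t=8: X=(5, -2, 2, -2), d=3 → -e2, X_9=(5, -3, 2, -2)
t=9: X=(5, -3, 2, -2), d=1 → -e1, X_10=(4, -3, 2, -2)
t=10: X=(4, -3, 2, -2), d=3 → -e2, X_11=(4, -4, 2, -2)
t=11: X=(4, -4, 2, -2), d=2 → +e2, X_12=(4, -3, 2, -2)
t=12: X=(4, -3, 2, -2), d=3 → -e2, X_13=(4, -4, 2, -2)
t=13: X=(4, -4, 2, -2), d=6 → +e4, X_14=(4, -4, 2, -1)
t=14: X=(4, -4, 2, -1), d=2 → +e2, X_15=(4, -3, 2, -1)
t=15: X=(4, -3, 2, -1), d=3 → -e2, X_16=(4, -4, 2, -1)
t=16: X=(4, -4, 2, -1), d=5 → -e3, X_17=(4, -4, 1, -1)
t=17: X=(4, -4, 1, -1), d=5 → -e3, X_18=(4, -4, 0, -1)

(4, -4, 0, -1)


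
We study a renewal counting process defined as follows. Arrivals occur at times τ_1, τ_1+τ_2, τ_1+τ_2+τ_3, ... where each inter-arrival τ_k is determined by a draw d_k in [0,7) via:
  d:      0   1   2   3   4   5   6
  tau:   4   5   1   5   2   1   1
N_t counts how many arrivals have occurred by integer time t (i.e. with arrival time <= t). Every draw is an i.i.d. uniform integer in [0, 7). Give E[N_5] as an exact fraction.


Inter-arrival values over d=0..6: [4, 5, 1, 5, 2, 1, 1]
Each d has probability 1/7, so the pmf of τ is: f(1) = 3/7, f(2) = 1/7, f(4) = 1/7, f(5) = 2/7
Renewal equation for m(n) = E[N_n]: condition on τ_1 = k (if k <= n, one arrival plus a fresh copy on the remaining n−k steps): m(n) = F(n) + Σ_{k<=n} f(k)·m(n−k), where F(n) = P(τ <= n) and m(0) = 0
m(1) = F(1) = 3/7
m(2) = F(2) + f(1)·m(1) = 4/7 + 3/7·3/7 = 37/49
m(3) = F(3) + f(1)·m(2) + f(2)·m(1) = 4/7 + 3/7·37/49 + 1/7·3/7 = 328/343
m(4) = F(4) + f(1)·m(3) + f(2)·m(2) = 5/7 + 3/7·328/343 + 1/7·37/49 = 2958/2401
m(5) = F(5) + f(1)·m(4) + f(2)·m(3) + f(4)·m(1) = 1 + 3/7·2958/2401 + 1/7·328/343 + 1/7·3/7 = 29006/16807
E[N_5] = m(5) = 29006/16807

29006/16807


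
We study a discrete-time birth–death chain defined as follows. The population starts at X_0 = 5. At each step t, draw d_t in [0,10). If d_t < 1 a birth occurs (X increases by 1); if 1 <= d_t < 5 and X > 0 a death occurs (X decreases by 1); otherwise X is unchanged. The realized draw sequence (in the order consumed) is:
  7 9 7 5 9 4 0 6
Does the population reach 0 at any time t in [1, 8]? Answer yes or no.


t=0: X=5, d=7 → hold, X_1=5
t=1: X=5, d=9 → hold, X_2=5
t=2: X=5, d=7 → hold, X_3=5
t=3: X=5, d=5 → hold, X_4=5
t=4: X=5, d=9 → hold, X_5=5
t=5: X=5, d=4 → death, X_6=4
t=6: X=4, d=0 → birth, X_7=5
t=7: X=5, d=6 → hold, X_8=5

no


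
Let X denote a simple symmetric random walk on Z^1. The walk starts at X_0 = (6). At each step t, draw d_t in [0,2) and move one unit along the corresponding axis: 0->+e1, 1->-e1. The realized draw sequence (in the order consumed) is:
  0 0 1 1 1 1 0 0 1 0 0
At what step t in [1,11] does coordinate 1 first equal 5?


t=0: X=(6), d=0 → +e1, X_1=(7)
t=1: X=(7), d=0 → +e1, X_2=(8)
t=2: X=(8), d=1 → -e1, X_3=(7)
t=3: X=(7), d=1 → -e1, X_4=(6)
t=4: X=(6), d=1 → -e1, X_5=(5)
t=5: X=(5), d=1 → -e1, X_6=(4)
t=6: X=(4), d=0 → +e1, X_7=(5)
t=7: X=(5), d=0 → +e1, X_8=(6)
t=8: X=(6), d=1 → -e1, X_9=(5)
t=9: X=(5), d=0 → +e1, X_10=(6)
t=10: X=(6), d=0 → +e1, X_11=(7)

5


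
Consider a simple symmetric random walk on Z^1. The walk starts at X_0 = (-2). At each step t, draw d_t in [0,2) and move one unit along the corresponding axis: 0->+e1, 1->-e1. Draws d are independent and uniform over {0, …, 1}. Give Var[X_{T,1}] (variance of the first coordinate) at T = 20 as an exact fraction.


Outcome values over d=0..1: [1, -1]
Σy = 0, Σy² = 2, M = 2
μ = 0/2 = 0,  σ² = 2/2 − (0)² = 1
Independent increments: Var[X_20] = 20·σ² = 20·(1) = 20

20


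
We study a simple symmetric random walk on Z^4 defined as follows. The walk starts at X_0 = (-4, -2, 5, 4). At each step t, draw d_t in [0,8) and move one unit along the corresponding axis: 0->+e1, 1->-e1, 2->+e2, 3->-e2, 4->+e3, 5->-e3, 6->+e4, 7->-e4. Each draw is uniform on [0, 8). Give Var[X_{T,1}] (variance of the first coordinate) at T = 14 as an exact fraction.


7/2

Outcome values over d=0..7: [1, -1, 0, 0, 0, 0, 0, 0]
Σy = 0, Σy² = 2, M = 8
μ = 0/8 = 0,  σ² = 2/8 − (0)² = 1/4
Independent increments: Var[X_14] = 14·σ² = 14·(1/4) = 7/2


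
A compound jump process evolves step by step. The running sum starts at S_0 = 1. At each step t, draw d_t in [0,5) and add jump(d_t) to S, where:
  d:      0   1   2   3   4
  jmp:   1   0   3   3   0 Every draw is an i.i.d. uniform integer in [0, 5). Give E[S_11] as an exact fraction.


82/5

Outcome values over d=0..4: [1, 0, 3, 3, 0]
Σy = 7, Σy² = 19, M = 5
μ = 7/5 = 7/5,  σ² = 19/5 − (7/5)² = 46/25
E[S_11] = 1 + 11·(7/5) = 82/5


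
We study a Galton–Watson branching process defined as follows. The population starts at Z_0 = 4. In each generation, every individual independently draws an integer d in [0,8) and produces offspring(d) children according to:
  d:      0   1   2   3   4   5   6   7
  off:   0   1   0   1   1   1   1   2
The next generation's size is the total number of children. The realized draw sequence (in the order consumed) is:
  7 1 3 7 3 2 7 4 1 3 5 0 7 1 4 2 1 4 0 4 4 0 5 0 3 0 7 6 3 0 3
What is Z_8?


gen 0: Z_0=4, draws=[7, 1, 3, 7], offspring=[2, 1, 1, 2], Z_1=6
gen 1: Z_1=6, draws=[3, 2, 7, 4, 1, 3], offspring=[1, 0, 2, 1, 1, 1], Z_2=6
gen 2: Z_2=6, draws=[5, 0, 7, 1, 4, 2], offspring=[1, 0, 2, 1, 1, 0], Z_3=5
gen 3: Z_3=5, draws=[1, 4, 0, 4, 4], offspring=[1, 1, 0, 1, 1], Z_4=4
gen 4: Z_4=4, draws=[0, 5, 0, 3], offspring=[0, 1, 0, 1], Z_5=2
gen 5: Z_5=2, draws=[0, 7], offspring=[0, 2], Z_6=2
gen 6: Z_6=2, draws=[6, 3], offspring=[1, 1], Z_7=2
gen 7: Z_7=2, draws=[0, 3], offspring=[0, 1], Z_8=1

1


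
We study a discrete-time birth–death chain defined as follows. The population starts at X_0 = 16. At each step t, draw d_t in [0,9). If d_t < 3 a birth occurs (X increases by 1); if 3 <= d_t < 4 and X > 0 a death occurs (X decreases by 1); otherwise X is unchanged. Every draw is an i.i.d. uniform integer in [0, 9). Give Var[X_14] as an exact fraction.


448/81

X can drop by at most 1 per step and X_0 = 16 > T = 14, so X_t >= 16 − t >= 2 > 0 for every t <= 14: the floor at 0 (the 'and X > 0' condition) never binds. Hence X_14 = X_0 + Σ_{t<14} Y_t with i.i.d. increments Y_t = y(d_t) ∈ {+1, −1, 0}.
Outcome values over d=0..8: [1, 1, 1, -1, 0, 0, 0, 0, 0]
Σy = 2, Σy² = 4, M = 9
μ = 2/9 = 2/9,  σ² = 4/9 − (2/9)² = 32/81
Independent increments: Var[X_14] = 14·σ² = 14·(32/81) = 448/81


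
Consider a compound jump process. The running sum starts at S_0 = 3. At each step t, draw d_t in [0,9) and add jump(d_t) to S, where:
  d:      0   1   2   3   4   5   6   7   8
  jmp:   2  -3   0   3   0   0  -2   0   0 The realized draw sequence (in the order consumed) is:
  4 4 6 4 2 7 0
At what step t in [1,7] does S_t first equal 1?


t=0: S=3, d=4, jump=0, S_1=3
t=1: S=3, d=4, jump=0, S_2=3
t=2: S=3, d=6, jump=-2, S_3=1
t=3: S=1, d=4, jump=0, S_4=1
t=4: S=1, d=2, jump=0, S_5=1
t=5: S=1, d=7, jump=0, S_6=1
t=6: S=1, d=0, jump=2, S_7=3

3


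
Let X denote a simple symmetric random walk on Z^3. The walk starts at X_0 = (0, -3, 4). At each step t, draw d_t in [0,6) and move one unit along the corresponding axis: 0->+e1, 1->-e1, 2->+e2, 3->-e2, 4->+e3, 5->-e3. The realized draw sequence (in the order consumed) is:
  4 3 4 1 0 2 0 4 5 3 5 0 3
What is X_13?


(2, -5, 5)

t=0: X=(0, -3, 4), d=4 → +e3, X_1=(0, -3, 5)
t=1: X=(0, -3, 5), d=3 → -e2, X_2=(0, -4, 5)
t=2: X=(0, -4, 5), d=4 → +e3, X_3=(0, -4, 6)
t=3: X=(0, -4, 6), d=1 → -e1, X_4=(-1, -4, 6)
t=4: X=(-1, -4, 6), d=0 → +e1, X_5=(0, -4, 6)
t=5: X=(0, -4, 6), d=2 → +e2, X_6=(0, -3, 6)
t=6: X=(0, -3, 6), d=0 → +e1, X_7=(1, -3, 6)
t=7: X=(1, -3, 6), d=4 → +e3, X_8=(1, -3, 7)
t=8: X=(1, -3, 7), d=5 → -e3, X_9=(1, -3, 6)
t=9: X=(1, -3, 6), d=3 → -e2, X_10=(1, -4, 6)
t=10: X=(1, -4, 6), d=5 → -e3, X_11=(1, -4, 5)
t=11: X=(1, -4, 5), d=0 → +e1, X_12=(2, -4, 5)
t=12: X=(2, -4, 5), d=3 → -e2, X_13=(2, -5, 5)


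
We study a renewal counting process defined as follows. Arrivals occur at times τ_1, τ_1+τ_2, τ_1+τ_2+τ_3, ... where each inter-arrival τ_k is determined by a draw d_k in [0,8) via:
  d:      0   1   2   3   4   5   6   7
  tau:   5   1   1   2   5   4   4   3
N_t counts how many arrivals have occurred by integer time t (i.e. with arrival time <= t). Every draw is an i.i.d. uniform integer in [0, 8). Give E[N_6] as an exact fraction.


7119/4096

Inter-arrival values over d=0..7: [5, 1, 1, 2, 5, 4, 4, 3]
Each d has probability 1/8, so the pmf of τ is: f(1) = 1/4, f(2) = 1/8, f(3) = 1/8, f(4) = 1/4, f(5) = 1/4
Renewal equation for m(n) = E[N_n]: condition on τ_1 = k (if k <= n, one arrival plus a fresh copy on the remaining n−k steps): m(n) = F(n) + Σ_{k<=n} f(k)·m(n−k), where F(n) = P(τ <= n) and m(0) = 0
m(1) = F(1) = 1/4
m(2) = F(2) + f(1)·m(1) = 3/8 + 1/4·1/4 = 7/16
m(3) = F(3) + f(1)·m(2) + f(2)·m(1) = 1/2 + 1/4·7/16 + 1/8·1/4 = 41/64
m(4) = F(4) + f(1)·m(3) + f(2)·m(2) + f(3)·m(1) = 3/4 + 1/4·41/64 + 1/8·7/16 + 1/8·1/4 = 255/256
m(5) = F(5) + f(1)·m(4) + f(2)·m(3) + f(3)·m(2) + f(4)·m(1) = 1 + 1/4·255/256 + 1/8·41/64 + 1/8·7/16 + 1/4·1/4 = 1481/1024
m(6) = F(6) + f(1)·m(5) + f(2)·m(4) + f(3)·m(3) + f(4)·m(2) + f(5)·m(1) = 1 + 1/4·1481/1024 + 1/8·255/256 + 1/8·41/64 + 1/4·7/16 + 1/4·1/4 = 7119/4096
E[N_6] = m(6) = 7119/4096


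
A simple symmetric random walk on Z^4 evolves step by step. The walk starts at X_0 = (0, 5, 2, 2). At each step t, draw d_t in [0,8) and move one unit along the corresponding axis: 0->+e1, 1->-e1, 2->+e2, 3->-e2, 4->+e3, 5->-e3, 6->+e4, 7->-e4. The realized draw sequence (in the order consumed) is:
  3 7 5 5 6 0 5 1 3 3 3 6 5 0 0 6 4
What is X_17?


(2, 1, -1, 4)

t=0: X=(0, 5, 2, 2), d=3 → -e2, X_1=(0, 4, 2, 2)
t=1: X=(0, 4, 2, 2), d=7 → -e4, X_2=(0, 4, 2, 1)
t=2: X=(0, 4, 2, 1), d=5 → -e3, X_3=(0, 4, 1, 1)
t=3: X=(0, 4, 1, 1), d=5 → -e3, X_4=(0, 4, 0, 1)
t=4: X=(0, 4, 0, 1), d=6 → +e4, X_5=(0, 4, 0, 2)
t=5: X=(0, 4, 0, 2), d=0 → +e1, X_6=(1, 4, 0, 2)
t=6: X=(1, 4, 0, 2), d=5 → -e3, X_7=(1, 4, -1, 2)
t=7: X=(1, 4, -1, 2), d=1 → -e1, X_8=(0, 4, -1, 2)
t=8: X=(0, 4, -1, 2), d=3 → -e2, X_9=(0, 3, -1, 2)
t=9: X=(0, 3, -1, 2), d=3 → -e2, X_10=(0, 2, -1, 2)
t=10: X=(0, 2, -1, 2), d=3 → -e2, X_11=(0, 1, -1, 2)
t=11: X=(0, 1, -1, 2), d=6 → +e4, X_12=(0, 1, -1, 3)
t=12: X=(0, 1, -1, 3), d=5 → -e3, X_13=(0, 1, -2, 3)
t=13: X=(0, 1, -2, 3), d=0 → +e1, X_14=(1, 1, -2, 3)
t=14: X=(1, 1, -2, 3), d=0 → +e1, X_15=(2, 1, -2, 3)
t=15: X=(2, 1, -2, 3), d=6 → +e4, X_16=(2, 1, -2, 4)
t=16: X=(2, 1, -2, 4), d=4 → +e3, X_17=(2, 1, -1, 4)


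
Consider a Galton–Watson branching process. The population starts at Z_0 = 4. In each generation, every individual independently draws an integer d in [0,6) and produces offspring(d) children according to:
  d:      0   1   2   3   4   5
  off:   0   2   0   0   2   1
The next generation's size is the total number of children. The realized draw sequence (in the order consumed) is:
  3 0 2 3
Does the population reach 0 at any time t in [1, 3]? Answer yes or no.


gen 0: Z_0=4, draws=[3, 0, 2, 3], offspring=[0, 0, 0, 0], Z_1=0
gen 1: Z_1=0, draws=[], offspring=[], Z_2=0
gen 2: Z_2=0, draws=[], offspring=[], Z_3=0

yes


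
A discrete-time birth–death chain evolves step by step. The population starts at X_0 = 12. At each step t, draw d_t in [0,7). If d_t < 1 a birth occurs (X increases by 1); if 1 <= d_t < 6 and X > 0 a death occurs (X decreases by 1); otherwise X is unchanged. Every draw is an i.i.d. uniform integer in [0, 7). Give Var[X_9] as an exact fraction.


234/49

X can drop by at most 1 per step and X_0 = 12 > T = 9, so X_t >= 12 − t >= 3 > 0 for every t <= 9: the floor at 0 (the 'and X > 0' condition) never binds. Hence X_9 = X_0 + Σ_{t<9} Y_t with i.i.d. increments Y_t = y(d_t) ∈ {+1, −1, 0}.
Outcome values over d=0..6: [1, -1, -1, -1, -1, -1, 0]
Σy = -4, Σy² = 6, M = 7
μ = -4/7 = -4/7,  σ² = 6/7 − (-4/7)² = 26/49
Independent increments: Var[X_9] = 9·σ² = 9·(26/49) = 234/49


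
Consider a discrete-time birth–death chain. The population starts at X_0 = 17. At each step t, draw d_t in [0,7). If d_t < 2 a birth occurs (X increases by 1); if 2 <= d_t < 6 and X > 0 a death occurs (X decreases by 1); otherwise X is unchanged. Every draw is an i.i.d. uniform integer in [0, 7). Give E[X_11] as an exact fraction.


X can drop by at most 1 per step and X_0 = 17 > T = 11, so X_t >= 17 − t >= 6 > 0 for every t <= 11: the floor at 0 (the 'and X > 0' condition) never binds. Hence X_11 = X_0 + Σ_{t<11} Y_t with i.i.d. increments Y_t = y(d_t) ∈ {+1, −1, 0}.
Outcome values over d=0..6: [1, 1, -1, -1, -1, -1, 0]
Σy = -2, Σy² = 6, M = 7
μ = -2/7 = -2/7,  σ² = 6/7 − (-2/7)² = 38/49
E[X_11] = 17 + 11·(-2/7) = 97/7

97/7


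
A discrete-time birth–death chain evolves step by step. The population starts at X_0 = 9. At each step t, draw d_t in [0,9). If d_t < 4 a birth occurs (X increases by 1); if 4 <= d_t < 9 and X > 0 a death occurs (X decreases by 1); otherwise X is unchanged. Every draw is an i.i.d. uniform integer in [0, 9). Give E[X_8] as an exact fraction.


73/9

X can drop by at most 1 per step and X_0 = 9 > T = 8, so X_t >= 9 − t >= 1 > 0 for every t <= 8: the floor at 0 (the 'and X > 0' condition) never binds. Hence X_8 = X_0 + Σ_{t<8} Y_t with i.i.d. increments Y_t = y(d_t) ∈ {+1, −1, 0}.
Outcome values over d=0..8: [1, 1, 1, 1, -1, -1, -1, -1, -1]
Σy = -1, Σy² = 9, M = 9
μ = -1/9 = -1/9,  σ² = 9/9 − (-1/9)² = 80/81
E[X_8] = 9 + 8·(-1/9) = 73/9


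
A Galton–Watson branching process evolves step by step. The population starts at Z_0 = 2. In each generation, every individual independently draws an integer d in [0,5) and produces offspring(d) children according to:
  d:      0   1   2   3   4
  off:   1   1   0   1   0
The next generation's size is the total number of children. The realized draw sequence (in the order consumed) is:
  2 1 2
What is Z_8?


0

gen 0: Z_0=2, draws=[2, 1], offspring=[0, 1], Z_1=1
gen 1: Z_1=1, draws=[2], offspring=[0], Z_2=0
gen 2: Z_2=0, draws=[], offspring=[], Z_3=0
gen 3: Z_3=0, draws=[], offspring=[], Z_4=0
gen 4: Z_4=0, draws=[], offspring=[], Z_5=0
gen 5: Z_5=0, draws=[], offspring=[], Z_6=0
gen 6: Z_6=0, draws=[], offspring=[], Z_7=0
gen 7: Z_7=0, draws=[], offspring=[], Z_8=0


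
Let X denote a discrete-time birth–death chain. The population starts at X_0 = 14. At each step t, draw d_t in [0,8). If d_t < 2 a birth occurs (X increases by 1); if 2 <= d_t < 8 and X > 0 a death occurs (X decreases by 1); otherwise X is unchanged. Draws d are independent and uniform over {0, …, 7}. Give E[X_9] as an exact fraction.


X can drop by at most 1 per step and X_0 = 14 > T = 9, so X_t >= 14 − t >= 5 > 0 for every t <= 9: the floor at 0 (the 'and X > 0' condition) never binds. Hence X_9 = X_0 + Σ_{t<9} Y_t with i.i.d. increments Y_t = y(d_t) ∈ {+1, −1, 0}.
Outcome values over d=0..7: [1, 1, -1, -1, -1, -1, -1, -1]
Σy = -4, Σy² = 8, M = 8
μ = -4/8 = -1/2,  σ² = 8/8 − (-1/2)² = 3/4
E[X_9] = 14 + 9·(-1/2) = 19/2

19/2


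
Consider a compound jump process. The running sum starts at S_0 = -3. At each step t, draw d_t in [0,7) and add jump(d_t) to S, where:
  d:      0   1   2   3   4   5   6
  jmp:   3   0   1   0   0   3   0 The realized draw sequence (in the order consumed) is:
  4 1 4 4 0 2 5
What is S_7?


t=0: S=-3, d=4, jump=0, S_1=-3
t=1: S=-3, d=1, jump=0, S_2=-3
t=2: S=-3, d=4, jump=0, S_3=-3
t=3: S=-3, d=4, jump=0, S_4=-3
t=4: S=-3, d=0, jump=3, S_5=0
t=5: S=0, d=2, jump=1, S_6=1
t=6: S=1, d=5, jump=3, S_7=4

4


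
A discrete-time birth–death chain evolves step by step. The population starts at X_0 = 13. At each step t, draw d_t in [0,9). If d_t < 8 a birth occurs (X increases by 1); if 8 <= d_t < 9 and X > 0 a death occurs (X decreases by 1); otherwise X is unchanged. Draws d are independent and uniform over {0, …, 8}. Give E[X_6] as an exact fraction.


X can drop by at most 1 per step and X_0 = 13 > T = 6, so X_t >= 13 − t >= 7 > 0 for every t <= 6: the floor at 0 (the 'and X > 0' condition) never binds. Hence X_6 = X_0 + Σ_{t<6} Y_t with i.i.d. increments Y_t = y(d_t) ∈ {+1, −1, 0}.
Outcome values over d=0..8: [1, 1, 1, 1, 1, 1, 1, 1, -1]
Σy = 7, Σy² = 9, M = 9
μ = 7/9 = 7/9,  σ² = 9/9 − (7/9)² = 32/81
E[X_6] = 13 + 6·(7/9) = 53/3

53/3


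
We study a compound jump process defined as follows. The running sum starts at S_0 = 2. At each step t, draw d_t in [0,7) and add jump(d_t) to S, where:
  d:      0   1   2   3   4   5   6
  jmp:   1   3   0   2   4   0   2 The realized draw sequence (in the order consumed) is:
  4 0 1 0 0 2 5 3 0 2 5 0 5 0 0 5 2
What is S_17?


18

t=0: S=2, d=4, jump=4, S_1=6
t=1: S=6, d=0, jump=1, S_2=7
t=2: S=7, d=1, jump=3, S_3=10
t=3: S=10, d=0, jump=1, S_4=11
t=4: S=11, d=0, jump=1, S_5=12
t=5: S=12, d=2, jump=0, S_6=12
t=6: S=12, d=5, jump=0, S_7=12
t=7: S=12, d=3, jump=2, S_8=14
t=8: S=14, d=0, jump=1, S_9=15
t=9: S=15, d=2, jump=0, S_10=15
t=10: S=15, d=5, jump=0, S_11=15
t=11: S=15, d=0, jump=1, S_12=16
t=12: S=16, d=5, jump=0, S_13=16
t=13: S=16, d=0, jump=1, S_14=17
t=14: S=17, d=0, jump=1, S_15=18
t=15: S=18, d=5, jump=0, S_16=18
t=16: S=18, d=2, jump=0, S_17=18


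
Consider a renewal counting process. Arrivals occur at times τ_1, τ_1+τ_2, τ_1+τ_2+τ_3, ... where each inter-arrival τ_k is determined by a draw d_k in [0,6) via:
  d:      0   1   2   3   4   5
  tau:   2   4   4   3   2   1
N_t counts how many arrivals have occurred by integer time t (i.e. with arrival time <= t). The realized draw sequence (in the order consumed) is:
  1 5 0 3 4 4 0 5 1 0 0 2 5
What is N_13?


5

draw d_1=1: τ_1=4, arrival time A_1=4
draw d_2=5: τ_2=1, arrival time A_2=5
draw d_3=0: τ_3=2, arrival time A_3=7
draw d_4=3: τ_4=3, arrival time A_4=10
draw d_5=4: τ_5=2, arrival time A_5=12
draw d_6=4: τ_6=2, arrival time A_6=14
draw d_7=0: τ_7=2, arrival time A_7=16
draw d_8=5: τ_8=1, arrival time A_8=17
draw d_9=1: τ_9=4, arrival time A_9=21
draw d_10=0: τ_10=2, arrival time A_10=23
draw d_11=0: τ_11=2, arrival time A_11=25
draw d_12=2: τ_12=4, arrival time A_12=29
draw d_13=5: τ_13=1, arrival time A_13=30
N_t over t=0..13: 0:0 1:0 2:0 3:0 4:1 5:2 6:2 7:3 8:3 9:3 10:4 11:4 12:5 13:5


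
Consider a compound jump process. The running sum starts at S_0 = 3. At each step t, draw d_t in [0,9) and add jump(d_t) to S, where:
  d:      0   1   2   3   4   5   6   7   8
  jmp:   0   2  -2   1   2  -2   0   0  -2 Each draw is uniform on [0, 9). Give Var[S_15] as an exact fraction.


Outcome values over d=0..8: [0, 2, -2, 1, 2, -2, 0, 0, -2]
Σy = -1, Σy² = 21, M = 9
μ = -1/9 = -1/9,  σ² = 21/9 − (-1/9)² = 188/81
Independent increments: Var[S_15] = 15·σ² = 15·(188/81) = 940/27

940/27


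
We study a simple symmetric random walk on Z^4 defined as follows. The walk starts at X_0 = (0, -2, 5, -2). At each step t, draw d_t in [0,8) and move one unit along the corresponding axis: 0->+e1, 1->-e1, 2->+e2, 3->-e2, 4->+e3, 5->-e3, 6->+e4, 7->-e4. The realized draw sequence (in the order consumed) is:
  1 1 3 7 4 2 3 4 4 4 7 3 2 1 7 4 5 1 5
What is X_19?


(-4, -3, 8, -5)

t=0: X=(0, -2, 5, -2), d=1 → -e1, X_1=(-1, -2, 5, -2)
t=1: X=(-1, -2, 5, -2), d=1 → -e1, X_2=(-2, -2, 5, -2)
t=2: X=(-2, -2, 5, -2), d=3 → -e2, X_3=(-2, -3, 5, -2)
t=3: X=(-2, -3, 5, -2), d=7 → -e4, X_4=(-2, -3, 5, -3)
t=4: X=(-2, -3, 5, -3), d=4 → +e3, X_5=(-2, -3, 6, -3)
t=5: X=(-2, -3, 6, -3), d=2 → +e2, X_6=(-2, -2, 6, -3)
t=6: X=(-2, -2, 6, -3), d=3 → -e2, X_7=(-2, -3, 6, -3)
t=7: X=(-2, -3, 6, -3), d=4 → +e3, X_8=(-2, -3, 7, -3)
t=8: X=(-2, -3, 7, -3), d=4 → +e3, X_9=(-2, -3, 8, -3)
t=9: X=(-2, -3, 8, -3), d=4 → +e3, X_10=(-2, -3, 9, -3)
t=10: X=(-2, -3, 9, -3), d=7 → -e4, X_11=(-2, -3, 9, -4)
t=11: X=(-2, -3, 9, -4), d=3 → -e2, X_12=(-2, -4, 9, -4)
t=12: X=(-2, -4, 9, -4), d=2 → +e2, X_13=(-2, -3, 9, -4)
t=13: X=(-2, -3, 9, -4), d=1 → -e1, X_14=(-3, -3, 9, -4)
t=14: X=(-3, -3, 9, -4), d=7 → -e4, X_15=(-3, -3, 9, -5)
t=15: X=(-3, -3, 9, -5), d=4 → +e3, X_16=(-3, -3, 10, -5)
t=16: X=(-3, -3, 10, -5), d=5 → -e3, X_17=(-3, -3, 9, -5)
t=17: X=(-3, -3, 9, -5), d=1 → -e1, X_18=(-4, -3, 9, -5)
t=18: X=(-4, -3, 9, -5), d=5 → -e3, X_19=(-4, -3, 8, -5)
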